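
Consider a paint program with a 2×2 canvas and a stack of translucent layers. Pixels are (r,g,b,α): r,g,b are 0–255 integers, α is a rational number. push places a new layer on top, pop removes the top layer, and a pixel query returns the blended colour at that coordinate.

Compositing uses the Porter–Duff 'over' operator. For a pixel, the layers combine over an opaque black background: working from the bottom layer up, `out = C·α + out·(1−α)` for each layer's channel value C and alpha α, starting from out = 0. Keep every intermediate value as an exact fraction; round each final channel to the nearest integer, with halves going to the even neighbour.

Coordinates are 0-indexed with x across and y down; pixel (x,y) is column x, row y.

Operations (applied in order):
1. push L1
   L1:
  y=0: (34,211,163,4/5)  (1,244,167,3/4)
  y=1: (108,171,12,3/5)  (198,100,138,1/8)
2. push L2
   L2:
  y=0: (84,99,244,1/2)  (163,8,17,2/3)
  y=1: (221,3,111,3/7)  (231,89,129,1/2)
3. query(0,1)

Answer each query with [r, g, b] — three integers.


(0,1) stack=L1,L2; from [0,0,0]:
+L1 (α=3/5) → [324/5, 513/5, 36/5]
+L2 (α=3/7) → [4611/35, 2097/35, 1809/35]
= [132, 60, 52]


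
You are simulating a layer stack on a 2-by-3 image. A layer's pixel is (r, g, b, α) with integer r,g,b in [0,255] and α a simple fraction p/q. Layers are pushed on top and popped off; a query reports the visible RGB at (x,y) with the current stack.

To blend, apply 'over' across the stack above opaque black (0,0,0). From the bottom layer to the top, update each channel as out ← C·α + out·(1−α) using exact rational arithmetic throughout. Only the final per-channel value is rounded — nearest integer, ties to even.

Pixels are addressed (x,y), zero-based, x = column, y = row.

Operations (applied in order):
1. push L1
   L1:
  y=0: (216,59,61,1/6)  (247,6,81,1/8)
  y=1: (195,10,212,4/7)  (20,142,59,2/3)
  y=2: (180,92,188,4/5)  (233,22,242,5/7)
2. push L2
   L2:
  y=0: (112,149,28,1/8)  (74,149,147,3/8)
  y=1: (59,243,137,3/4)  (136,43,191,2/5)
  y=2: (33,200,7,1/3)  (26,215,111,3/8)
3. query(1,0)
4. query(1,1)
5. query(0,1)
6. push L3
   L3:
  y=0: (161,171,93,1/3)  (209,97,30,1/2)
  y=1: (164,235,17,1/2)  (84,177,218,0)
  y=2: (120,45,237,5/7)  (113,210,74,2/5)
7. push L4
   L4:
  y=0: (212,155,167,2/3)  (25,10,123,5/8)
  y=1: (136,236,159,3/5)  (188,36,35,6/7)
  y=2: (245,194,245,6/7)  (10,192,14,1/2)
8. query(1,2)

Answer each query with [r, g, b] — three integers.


query (1,0) [L1,L2] — begin 0,0,0
after L1 α=1/8: [247/8, 3/4, 81/8]
after L2 α=3/8: [3011/64, 1803/32, 3933/64]
rounded: [47, 56, 61]

at x=1,y=1 over L1,L2:
+L1 (α=2/3) → [40/3, 284/3, 118/3]
+L2 (α=2/5) → [312/5, 74, 100]
→ [62, 74, 100]

(0,1) stack=L1,L2; from [0,0,0]:
after L1 α=4/7: [780/7, 40/7, 848/7]
after L2 α=3/4: [2019/28, 5143/28, 3725/28]
→ [72, 184, 133]

(1,2) stack=L1,L2,L3,L4; from [0,0,0]:
after L1 α=5/7: [1165/7, 110/7, 1210/7]
after L2 α=3/8: [6371/56, 5065/56, 8381/56]
after L3 α=2/5: [31769/280, 7743/56, 33431/280]
after L4 α=1/2: [34569/560, 18495/112, 37351/560]
rounded: [62, 165, 67]


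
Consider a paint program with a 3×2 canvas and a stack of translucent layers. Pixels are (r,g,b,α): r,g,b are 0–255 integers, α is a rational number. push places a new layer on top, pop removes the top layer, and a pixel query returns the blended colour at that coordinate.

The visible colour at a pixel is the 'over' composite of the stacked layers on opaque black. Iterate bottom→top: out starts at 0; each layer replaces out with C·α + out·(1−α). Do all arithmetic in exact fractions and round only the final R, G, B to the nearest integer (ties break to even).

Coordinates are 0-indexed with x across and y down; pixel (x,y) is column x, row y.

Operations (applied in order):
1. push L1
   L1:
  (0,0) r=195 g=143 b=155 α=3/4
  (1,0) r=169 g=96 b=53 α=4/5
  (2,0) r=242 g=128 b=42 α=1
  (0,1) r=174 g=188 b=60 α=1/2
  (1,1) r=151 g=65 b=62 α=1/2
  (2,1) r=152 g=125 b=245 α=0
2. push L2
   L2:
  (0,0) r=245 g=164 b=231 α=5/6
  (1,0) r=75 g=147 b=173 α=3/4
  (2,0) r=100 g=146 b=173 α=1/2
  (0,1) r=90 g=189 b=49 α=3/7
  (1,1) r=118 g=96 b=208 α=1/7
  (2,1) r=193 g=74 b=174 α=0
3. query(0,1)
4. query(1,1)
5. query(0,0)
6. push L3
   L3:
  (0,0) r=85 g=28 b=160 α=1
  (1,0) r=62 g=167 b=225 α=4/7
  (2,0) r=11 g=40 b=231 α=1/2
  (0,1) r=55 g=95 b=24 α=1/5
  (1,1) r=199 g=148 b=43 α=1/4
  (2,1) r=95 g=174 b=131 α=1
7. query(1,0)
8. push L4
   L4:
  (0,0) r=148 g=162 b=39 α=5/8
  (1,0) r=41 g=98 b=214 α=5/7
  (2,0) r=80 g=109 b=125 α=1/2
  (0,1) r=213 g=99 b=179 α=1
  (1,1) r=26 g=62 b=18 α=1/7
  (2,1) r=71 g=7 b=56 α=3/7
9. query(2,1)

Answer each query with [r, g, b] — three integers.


at x=0,y=1 over L1,L2:
+L1 (α=1/2) → [87, 94, 30]
+L2 (α=3/7) → [618/7, 943/7, 267/7]
rounded: [88, 135, 38]

query (1,1) [L1,L2] — begin 0,0,0
L1 α=1/2: [151/2, 65/2, 31]
L2 α=1/7: [571/7, 291/7, 394/7]
rounded: [82, 42, 56]

query (0,0) [L1,L2] — begin 0,0,0
after L1 α=3/4: [585/4, 429/4, 465/4]
after L2 α=5/6: [5485/24, 3709/24, 1695/8]
rounded: [229, 155, 212]

query (1,0) [L1,L2,L3] — begin 0,0,0
after L1 α=4/5: [676/5, 384/5, 212/5]
after L2 α=3/4: [1801/20, 2589/20, 2807/20]
after L3 α=4/7: [10363/140, 21127/140, 26421/140]
rounded: [74, 151, 189]

at x=2,y=1 over L1,L2,L3,L4:
+L1 (α=0) → [0, 0, 0]
+L2 (α=0) → [0, 0, 0]
+L3 (α=1) → [95, 174, 131]
+L4 (α=3/7) → [593/7, 717/7, 692/7]
rounded: [85, 102, 99]


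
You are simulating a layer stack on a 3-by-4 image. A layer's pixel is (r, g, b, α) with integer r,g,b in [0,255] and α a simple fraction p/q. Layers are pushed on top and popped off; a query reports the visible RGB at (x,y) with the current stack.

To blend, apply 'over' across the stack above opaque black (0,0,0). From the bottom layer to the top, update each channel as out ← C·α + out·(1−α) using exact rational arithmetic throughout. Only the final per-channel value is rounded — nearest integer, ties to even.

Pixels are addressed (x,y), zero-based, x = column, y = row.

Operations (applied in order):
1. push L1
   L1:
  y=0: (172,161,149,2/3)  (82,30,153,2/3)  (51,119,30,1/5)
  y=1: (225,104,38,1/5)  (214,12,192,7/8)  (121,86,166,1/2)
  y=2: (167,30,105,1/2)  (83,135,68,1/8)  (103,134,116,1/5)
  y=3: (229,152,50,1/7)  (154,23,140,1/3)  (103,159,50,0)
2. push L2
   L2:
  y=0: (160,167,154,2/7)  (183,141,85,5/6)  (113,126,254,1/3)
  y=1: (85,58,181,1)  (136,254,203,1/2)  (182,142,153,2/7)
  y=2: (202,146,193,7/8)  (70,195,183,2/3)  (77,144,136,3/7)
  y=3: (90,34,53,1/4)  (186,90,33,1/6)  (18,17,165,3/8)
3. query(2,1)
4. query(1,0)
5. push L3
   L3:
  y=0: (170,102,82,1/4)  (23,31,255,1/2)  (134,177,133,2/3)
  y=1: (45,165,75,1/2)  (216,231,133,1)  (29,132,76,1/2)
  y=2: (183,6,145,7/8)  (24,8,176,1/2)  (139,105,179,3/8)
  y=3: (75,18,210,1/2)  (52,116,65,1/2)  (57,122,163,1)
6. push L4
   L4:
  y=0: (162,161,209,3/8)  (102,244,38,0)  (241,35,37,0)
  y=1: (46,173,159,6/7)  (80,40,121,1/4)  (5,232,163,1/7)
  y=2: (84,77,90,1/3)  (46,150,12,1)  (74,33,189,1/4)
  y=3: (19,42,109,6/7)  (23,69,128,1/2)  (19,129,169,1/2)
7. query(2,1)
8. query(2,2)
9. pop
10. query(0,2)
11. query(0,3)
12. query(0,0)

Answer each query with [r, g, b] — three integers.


at x=2,y=1 over L1,L2:
after L1 α=1/2: [121/2, 43, 83]
after L2 α=2/7: [1333/14, 499/7, 103]
→ [95, 71, 103]

(1,0) stack=L1,L2; from [0,0,0]:
L1 α=2/3: [164/3, 20, 102]
L2 α=5/6: [2909/18, 725/6, 527/6]
= [162, 121, 88]

query (2,1) [L1,L2,L3,L4] — begin 0,0,0
L1 α=1/2: [121/2, 43, 83]
L2 α=2/7: [1333/14, 499/7, 103]
L3 α=1/2: [1739/28, 1423/14, 179/2]
L4 α=1/7: [5287/98, 5893/49, 100]
→ [54, 120, 100]

query (2,2) [L1,L2,L3,L4] — begin 0,0,0
+L1 (α=1/5) → [103/5, 134/5, 116/5]
+L2 (α=3/7) → [1567/35, 2696/35, 2504/35]
+L3 (α=3/8) → [2243/28, 4901/56, 6263/56]
+L4 (α=1/4) → [8801/112, 16551/224, 29373/224]
rounded: [79, 74, 131]

query (0,2) [L1,L2,L3] — begin 0,0,0
L1 α=1/2: [167/2, 15, 105/2]
L2 α=7/8: [2995/16, 1037/8, 2807/16]
L3 α=7/8: [23491/128, 1373/64, 19047/128]
rounded: [184, 21, 149]

query (0,3) [L1,L2,L3] — begin 0,0,0
after L1 α=1/7: [229/7, 152/7, 50/7]
after L2 α=1/4: [1317/28, 347/14, 521/28]
after L3 α=1/2: [3417/56, 599/28, 6401/56]
= [61, 21, 114]

query (0,0) [L1,L2,L3] — begin 0,0,0
+L1 (α=2/3) → [344/3, 322/3, 298/3]
+L2 (α=2/7) → [2680/21, 2612/21, 2414/21]
+L3 (α=1/4) → [1935/14, 1663/14, 747/7]
rounded: [138, 119, 107]


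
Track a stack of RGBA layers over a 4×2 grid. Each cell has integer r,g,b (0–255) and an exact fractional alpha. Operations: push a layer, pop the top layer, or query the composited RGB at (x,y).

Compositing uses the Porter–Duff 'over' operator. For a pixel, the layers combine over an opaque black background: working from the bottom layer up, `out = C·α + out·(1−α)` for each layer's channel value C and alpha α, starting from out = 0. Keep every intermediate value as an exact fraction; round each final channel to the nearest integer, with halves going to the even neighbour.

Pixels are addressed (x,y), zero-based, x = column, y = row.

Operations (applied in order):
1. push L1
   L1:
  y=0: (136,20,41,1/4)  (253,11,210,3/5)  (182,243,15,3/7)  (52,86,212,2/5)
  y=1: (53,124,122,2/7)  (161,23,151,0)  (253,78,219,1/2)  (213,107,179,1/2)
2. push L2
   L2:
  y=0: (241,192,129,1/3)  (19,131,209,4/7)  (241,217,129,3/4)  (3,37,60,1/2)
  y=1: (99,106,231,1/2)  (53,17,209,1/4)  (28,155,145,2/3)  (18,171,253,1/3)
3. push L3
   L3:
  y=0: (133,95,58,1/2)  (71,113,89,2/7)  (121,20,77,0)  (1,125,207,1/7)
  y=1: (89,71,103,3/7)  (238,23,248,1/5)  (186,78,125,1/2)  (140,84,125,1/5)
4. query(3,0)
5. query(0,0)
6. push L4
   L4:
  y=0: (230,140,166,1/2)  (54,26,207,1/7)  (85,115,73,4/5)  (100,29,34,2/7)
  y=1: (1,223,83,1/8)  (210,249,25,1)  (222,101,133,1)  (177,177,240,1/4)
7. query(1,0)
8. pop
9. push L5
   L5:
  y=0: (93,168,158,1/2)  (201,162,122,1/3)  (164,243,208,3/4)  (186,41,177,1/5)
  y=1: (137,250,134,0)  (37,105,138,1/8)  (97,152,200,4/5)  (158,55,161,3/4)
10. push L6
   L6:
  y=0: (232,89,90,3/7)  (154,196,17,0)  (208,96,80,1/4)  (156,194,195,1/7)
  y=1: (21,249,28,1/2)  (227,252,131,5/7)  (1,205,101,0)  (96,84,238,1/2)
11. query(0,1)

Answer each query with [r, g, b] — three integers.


at x=3,y=0 over L1,L2,L3:
L1 α=2/5: [104/5, 172/5, 424/5]
L2 α=1/2: [119/10, 357/10, 362/5]
L3 α=1/7: [362/35, 1696/35, 3207/35]
= [10, 48, 92]

query (0,0) [L1,L2,L3] — begin 0,0,0
+L1 (α=1/4) → [34, 5, 41/4]
+L2 (α=1/3) → [103, 202/3, 299/6]
+L3 (α=1/2) → [118, 487/6, 647/12]
= [118, 81, 54]

(1,0) stack=L1,L2,L3,L4; from [0,0,0]:
after L1 α=3/5: [759/5, 33/5, 126]
after L2 α=4/7: [2657/35, 2719/35, 1214/7]
after L3 α=2/7: [3651/49, 4301/49, 7316/49]
after L4 α=1/7: [24552/343, 27080/343, 54039/343]
rounded: [72, 79, 158]

query (0,1) [L1,L2,L3,L5,L6] — begin 0,0,0
+L1 (α=2/7) → [106/7, 248/7, 244/7]
+L2 (α=1/2) → [799/14, 495/7, 1861/14]
+L3 (α=3/7) → [3467/49, 3471/49, 5885/49]
+L5 (α=0) → [3467/49, 3471/49, 5885/49]
+L6 (α=1/2) → [2248/49, 7836/49, 7257/98]
→ [46, 160, 74]


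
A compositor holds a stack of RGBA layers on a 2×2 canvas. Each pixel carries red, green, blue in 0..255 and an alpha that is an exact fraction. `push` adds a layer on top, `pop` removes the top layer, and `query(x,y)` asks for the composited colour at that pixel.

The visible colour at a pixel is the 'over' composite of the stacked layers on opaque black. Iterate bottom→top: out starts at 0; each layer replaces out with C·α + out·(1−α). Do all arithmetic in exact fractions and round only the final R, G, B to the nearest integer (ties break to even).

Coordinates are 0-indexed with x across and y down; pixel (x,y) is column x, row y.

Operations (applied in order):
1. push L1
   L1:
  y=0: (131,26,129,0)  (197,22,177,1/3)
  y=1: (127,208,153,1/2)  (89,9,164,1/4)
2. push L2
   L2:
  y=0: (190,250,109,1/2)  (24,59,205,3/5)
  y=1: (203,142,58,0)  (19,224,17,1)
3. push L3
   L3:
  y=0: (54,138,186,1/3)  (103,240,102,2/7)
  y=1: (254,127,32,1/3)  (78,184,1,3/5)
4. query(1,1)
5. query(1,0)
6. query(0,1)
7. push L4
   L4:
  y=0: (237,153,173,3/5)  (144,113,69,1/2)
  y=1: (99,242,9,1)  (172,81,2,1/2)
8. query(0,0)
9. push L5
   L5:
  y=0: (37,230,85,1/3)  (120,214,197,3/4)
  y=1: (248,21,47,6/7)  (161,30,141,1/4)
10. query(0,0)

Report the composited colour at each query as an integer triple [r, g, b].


query (1,1) [L1,L2,L3] — begin 0,0,0
L1 α=1/4: [89/4, 9/4, 41]
L2 α=1: [19, 224, 17]
L3 α=3/5: [272/5, 200, 37/5]
rounded: [54, 200, 7]

at x=1,y=0 over L1,L2,L3:
after L1 α=1/3: [197/3, 22/3, 59]
after L2 α=3/5: [122/3, 115/3, 733/5]
after L3 α=2/7: [1228/21, 2015/21, 937/7]
→ [58, 96, 134]

at x=0,y=1 over L1,L2,L3:
+L1 (α=1/2) → [127/2, 104, 153/2]
+L2 (α=0) → [127/2, 104, 153/2]
+L3 (α=1/3) → [127, 335/3, 185/3]
= [127, 112, 62]

query (0,0) [L1,L2,L3,L4] — begin 0,0,0
after L1 α=0: [0, 0, 0]
after L2 α=1/2: [95, 125, 109/2]
after L3 α=1/3: [244/3, 388/3, 295/3]
after L4 α=3/5: [2621/15, 2153/15, 2147/15]
rounded: [175, 144, 143]

query (0,0) [L1,L2,L3,L4,L5] — begin 0,0,0
after L1 α=0: [0, 0, 0]
after L2 α=1/2: [95, 125, 109/2]
after L3 α=1/3: [244/3, 388/3, 295/3]
after L4 α=3/5: [2621/15, 2153/15, 2147/15]
after L5 α=1/3: [5797/45, 7756/45, 5569/45]
→ [129, 172, 124]


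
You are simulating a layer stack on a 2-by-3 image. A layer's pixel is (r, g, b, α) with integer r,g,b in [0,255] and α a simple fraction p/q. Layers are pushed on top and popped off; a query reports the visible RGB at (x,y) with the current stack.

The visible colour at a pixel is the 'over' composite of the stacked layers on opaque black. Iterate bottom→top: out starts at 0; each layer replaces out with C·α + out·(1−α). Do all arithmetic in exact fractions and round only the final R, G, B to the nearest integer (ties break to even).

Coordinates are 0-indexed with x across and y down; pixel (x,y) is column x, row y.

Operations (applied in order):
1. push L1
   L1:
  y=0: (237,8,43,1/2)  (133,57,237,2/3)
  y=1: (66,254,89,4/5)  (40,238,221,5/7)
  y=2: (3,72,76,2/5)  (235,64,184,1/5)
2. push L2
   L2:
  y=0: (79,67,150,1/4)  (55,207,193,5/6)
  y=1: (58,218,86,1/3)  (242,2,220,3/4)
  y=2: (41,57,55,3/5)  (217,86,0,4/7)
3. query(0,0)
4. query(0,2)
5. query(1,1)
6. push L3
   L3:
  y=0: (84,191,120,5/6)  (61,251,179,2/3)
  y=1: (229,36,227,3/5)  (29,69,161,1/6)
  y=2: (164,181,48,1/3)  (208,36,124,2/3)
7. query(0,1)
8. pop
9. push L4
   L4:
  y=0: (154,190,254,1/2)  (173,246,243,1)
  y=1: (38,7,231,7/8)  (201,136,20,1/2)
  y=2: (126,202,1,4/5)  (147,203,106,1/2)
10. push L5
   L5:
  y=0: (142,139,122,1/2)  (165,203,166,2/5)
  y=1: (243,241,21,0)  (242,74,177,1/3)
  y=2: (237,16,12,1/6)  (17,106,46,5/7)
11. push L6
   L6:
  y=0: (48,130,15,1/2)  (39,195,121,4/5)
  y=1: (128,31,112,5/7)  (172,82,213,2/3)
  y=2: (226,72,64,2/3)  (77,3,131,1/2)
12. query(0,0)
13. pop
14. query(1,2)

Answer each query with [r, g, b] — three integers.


query (0,0) [L1,L2] — begin 0,0,0
L1 α=1/2: [237/2, 4, 43/2]
L2 α=1/4: [869/8, 79/4, 429/8]
rounded: [109, 20, 54]

query (0,2) [L1,L2] — begin 0,0,0
after L1 α=2/5: [6/5, 144/5, 152/5]
after L2 α=3/5: [627/25, 1143/25, 1129/25]
rounded: [25, 46, 45]

(1,1) stack=L1,L2; from [0,0,0]:
after L1 α=5/7: [200/7, 170, 1105/7]
after L2 α=3/4: [2641/14, 44, 5725/28]
rounded: [189, 44, 204]

(0,1) stack=L1,L2,L3; from [0,0,0]:
+L1 (α=4/5) → [264/5, 1016/5, 356/5]
+L2 (α=1/3) → [818/15, 3122/15, 1142/15]
+L3 (α=3/5) → [11941/75, 7864/75, 12499/75]
→ [159, 105, 167]

query (0,0) [L1,L2,L4,L5,L6] — begin 0,0,0
L1 α=1/2: [237/2, 4, 43/2]
L2 α=1/4: [869/8, 79/4, 429/8]
L4 α=1/2: [2101/16, 839/8, 2461/16]
L5 α=1/2: [4373/32, 1951/16, 4413/32]
L6 α=1/2: [5909/64, 4031/32, 4893/64]
rounded: [92, 126, 76]

(1,2) stack=L1,L2,L4,L5; from [0,0,0]:
after L1 α=1/5: [47, 64/5, 184/5]
after L2 α=4/7: [1009/7, 1912/35, 552/35]
after L4 α=1/2: [1019/7, 9017/70, 2131/35]
after L5 α=5/7: [2633/49, 27567/245, 12312/245]
= [54, 113, 50]


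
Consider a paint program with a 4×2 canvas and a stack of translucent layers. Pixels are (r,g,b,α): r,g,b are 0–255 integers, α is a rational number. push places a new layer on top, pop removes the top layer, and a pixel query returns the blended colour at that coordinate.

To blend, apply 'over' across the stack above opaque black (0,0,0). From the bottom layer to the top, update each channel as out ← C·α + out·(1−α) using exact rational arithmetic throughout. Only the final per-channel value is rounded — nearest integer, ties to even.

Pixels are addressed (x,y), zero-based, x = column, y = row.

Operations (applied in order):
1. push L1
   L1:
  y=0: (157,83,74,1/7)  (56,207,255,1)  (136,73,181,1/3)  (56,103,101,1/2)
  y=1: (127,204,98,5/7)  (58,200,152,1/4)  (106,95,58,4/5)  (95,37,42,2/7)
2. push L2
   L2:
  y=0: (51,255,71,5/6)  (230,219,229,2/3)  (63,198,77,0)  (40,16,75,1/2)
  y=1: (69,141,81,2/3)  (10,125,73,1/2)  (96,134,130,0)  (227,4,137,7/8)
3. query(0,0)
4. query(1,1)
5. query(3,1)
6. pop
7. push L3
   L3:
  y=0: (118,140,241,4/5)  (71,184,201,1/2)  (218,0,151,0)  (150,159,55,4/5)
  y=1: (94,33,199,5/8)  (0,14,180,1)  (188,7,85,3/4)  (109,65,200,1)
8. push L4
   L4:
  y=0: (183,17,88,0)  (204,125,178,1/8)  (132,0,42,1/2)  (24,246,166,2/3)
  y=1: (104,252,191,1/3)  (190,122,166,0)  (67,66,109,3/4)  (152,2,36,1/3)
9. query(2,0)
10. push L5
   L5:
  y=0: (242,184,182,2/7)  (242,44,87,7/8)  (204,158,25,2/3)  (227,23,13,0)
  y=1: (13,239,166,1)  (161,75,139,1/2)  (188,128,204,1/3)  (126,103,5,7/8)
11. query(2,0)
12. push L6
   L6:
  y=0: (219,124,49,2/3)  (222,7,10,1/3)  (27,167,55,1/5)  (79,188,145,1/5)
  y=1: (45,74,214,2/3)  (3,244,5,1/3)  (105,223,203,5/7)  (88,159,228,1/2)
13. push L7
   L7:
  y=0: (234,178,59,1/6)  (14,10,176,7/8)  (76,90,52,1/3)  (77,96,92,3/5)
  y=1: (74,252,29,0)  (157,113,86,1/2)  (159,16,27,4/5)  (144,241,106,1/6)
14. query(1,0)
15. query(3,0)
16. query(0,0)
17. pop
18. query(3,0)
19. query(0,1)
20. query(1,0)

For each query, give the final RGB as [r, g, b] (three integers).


query (0,0) [L1,L2] — begin 0,0,0
L1 α=1/7: [157/7, 83/7, 74/7]
L2 α=5/6: [971/21, 4504/21, 853/14]
→ [46, 214, 61]

at x=1,y=1 over L1,L2:
+L1 (α=1/4) → [29/2, 50, 38]
+L2 (α=1/2) → [49/4, 175/2, 111/2]
rounded: [12, 88, 56]

(3,1) stack=L1,L2; from [0,0,0]:
+L1 (α=2/7) → [190/7, 74/7, 12]
+L2 (α=7/8) → [11313/56, 135/28, 971/8]
→ [202, 5, 121]

(2,0) stack=L1,L3,L4; from [0,0,0]:
+L1 (α=1/3) → [136/3, 73/3, 181/3]
+L3 (α=0) → [136/3, 73/3, 181/3]
+L4 (α=1/2) → [266/3, 73/6, 307/6]
→ [89, 12, 51]

query (2,0) [L1,L3,L4,L5] — begin 0,0,0
+L1 (α=1/3) → [136/3, 73/3, 181/3]
+L3 (α=0) → [136/3, 73/3, 181/3]
+L4 (α=1/2) → [266/3, 73/6, 307/6]
+L5 (α=2/3) → [1490/9, 1969/18, 607/18]
→ [166, 109, 34]

at x=1,y=0 over L1,L3,L4,L5,L6,L7:
L1 α=1: [56, 207, 255]
L3 α=1/2: [127/2, 391/2, 228]
L4 α=1/8: [1297/16, 2987/16, 887/4]
L5 α=7/8: [28401/128, 7915/128, 3323/32]
L6 α=1/3: [14203/64, 8363/192, 1161/16]
L7 α=7/8: [20475/512, 21803/1536, 20873/128]
→ [40, 14, 163]

at x=3,y=0 over L1,L3,L4,L5,L6,L7:
L1 α=1/2: [28, 103/2, 101/2]
L3 α=4/5: [628/5, 275/2, 541/10]
L4 α=2/3: [868/15, 1259/6, 1287/10]
L5 α=0: [868/15, 1259/6, 1287/10]
L6 α=1/5: [4657/75, 3082/15, 3299/25]
L7 α=3/5: [26639/375, 10484/75, 13498/125]
= [71, 140, 108]

(0,0) stack=L1,L3,L4,L5,L6,L7; from [0,0,0]:
L1 α=1/7: [157/7, 83/7, 74/7]
L3 α=4/5: [3461/35, 4003/35, 6822/35]
L4 α=0: [3461/35, 4003/35, 6822/35]
L5 α=2/7: [6849/49, 6579/49, 9370/49]
L6 α=2/3: [9437/49, 18731/147, 4724/49]
L7 α=1/6: [58651/294, 119821/882, 8837/98]
→ [199, 136, 90]

(3,0) stack=L1,L3,L4,L5,L6; from [0,0,0]:
after L1 α=1/2: [28, 103/2, 101/2]
after L3 α=4/5: [628/5, 275/2, 541/10]
after L4 α=2/3: [868/15, 1259/6, 1287/10]
after L5 α=0: [868/15, 1259/6, 1287/10]
after L6 α=1/5: [4657/75, 3082/15, 3299/25]
rounded: [62, 205, 132]

(0,1) stack=L1,L3,L4,L5,L6; from [0,0,0]:
+L1 (α=5/7) → [635/7, 1020/7, 70]
+L3 (α=5/8) → [5195/56, 4215/56, 1205/8]
+L4 (α=1/3) → [8107/84, 3757/28, 1969/12]
+L5 (α=1) → [13, 239, 166]
+L6 (α=2/3) → [103/3, 129, 198]
→ [34, 129, 198]

(1,0) stack=L1,L3,L4,L5,L6; from [0,0,0]:
after L1 α=1: [56, 207, 255]
after L3 α=1/2: [127/2, 391/2, 228]
after L4 α=1/8: [1297/16, 2987/16, 887/4]
after L5 α=7/8: [28401/128, 7915/128, 3323/32]
after L6 α=1/3: [14203/64, 8363/192, 1161/16]
→ [222, 44, 73]


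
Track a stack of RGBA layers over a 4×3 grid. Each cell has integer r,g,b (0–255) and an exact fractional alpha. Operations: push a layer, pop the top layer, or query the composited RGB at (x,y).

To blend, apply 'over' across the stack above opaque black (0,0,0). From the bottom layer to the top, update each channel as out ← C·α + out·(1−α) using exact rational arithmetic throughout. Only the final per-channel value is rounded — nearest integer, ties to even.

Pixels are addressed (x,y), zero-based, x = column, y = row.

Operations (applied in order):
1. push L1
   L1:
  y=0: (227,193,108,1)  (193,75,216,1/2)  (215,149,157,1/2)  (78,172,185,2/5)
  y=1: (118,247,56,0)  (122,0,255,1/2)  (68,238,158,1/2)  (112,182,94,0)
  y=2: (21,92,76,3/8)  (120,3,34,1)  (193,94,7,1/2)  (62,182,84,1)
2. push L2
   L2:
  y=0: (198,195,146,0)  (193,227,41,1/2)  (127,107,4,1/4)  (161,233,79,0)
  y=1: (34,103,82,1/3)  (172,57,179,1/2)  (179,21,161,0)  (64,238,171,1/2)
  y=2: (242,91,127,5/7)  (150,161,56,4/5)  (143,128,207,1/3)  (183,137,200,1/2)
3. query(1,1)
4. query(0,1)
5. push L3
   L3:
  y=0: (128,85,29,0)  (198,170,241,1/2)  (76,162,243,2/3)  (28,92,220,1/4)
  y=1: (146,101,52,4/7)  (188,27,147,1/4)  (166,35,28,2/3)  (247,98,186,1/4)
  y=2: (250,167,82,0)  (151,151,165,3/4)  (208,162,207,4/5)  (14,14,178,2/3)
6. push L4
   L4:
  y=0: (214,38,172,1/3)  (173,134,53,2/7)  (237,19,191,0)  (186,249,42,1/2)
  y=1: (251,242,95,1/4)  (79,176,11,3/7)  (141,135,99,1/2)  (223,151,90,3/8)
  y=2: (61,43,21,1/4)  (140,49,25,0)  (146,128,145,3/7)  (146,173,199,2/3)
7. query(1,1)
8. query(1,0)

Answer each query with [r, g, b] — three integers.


query (1,1) [L1,L2] — begin 0,0,0
+L1 (α=1/2) → [61, 0, 255/2]
+L2 (α=1/2) → [233/2, 57/2, 613/4]
→ [116, 28, 153]

query (0,1) [L1,L2] — begin 0,0,0
after L1 α=0: [0, 0, 0]
after L2 α=1/3: [34/3, 103/3, 82/3]
= [11, 34, 27]

at x=1,y=1 over L1,L2,L3,L4:
+L1 (α=1/2) → [61, 0, 255/2]
+L2 (α=1/2) → [233/2, 57/2, 613/4]
+L3 (α=1/4) → [1075/8, 225/8, 2427/16]
+L4 (α=3/7) → [1549/14, 183/2, 2559/28]
→ [111, 92, 91]

query (1,0) [L1,L2,L3,L4] — begin 0,0,0
after L1 α=1/2: [193/2, 75/2, 108]
after L2 α=1/2: [579/4, 529/4, 149/2]
after L3 α=1/2: [1371/8, 1209/8, 631/4]
after L4 α=2/7: [9623/56, 8189/56, 3579/28]
= [172, 146, 128]


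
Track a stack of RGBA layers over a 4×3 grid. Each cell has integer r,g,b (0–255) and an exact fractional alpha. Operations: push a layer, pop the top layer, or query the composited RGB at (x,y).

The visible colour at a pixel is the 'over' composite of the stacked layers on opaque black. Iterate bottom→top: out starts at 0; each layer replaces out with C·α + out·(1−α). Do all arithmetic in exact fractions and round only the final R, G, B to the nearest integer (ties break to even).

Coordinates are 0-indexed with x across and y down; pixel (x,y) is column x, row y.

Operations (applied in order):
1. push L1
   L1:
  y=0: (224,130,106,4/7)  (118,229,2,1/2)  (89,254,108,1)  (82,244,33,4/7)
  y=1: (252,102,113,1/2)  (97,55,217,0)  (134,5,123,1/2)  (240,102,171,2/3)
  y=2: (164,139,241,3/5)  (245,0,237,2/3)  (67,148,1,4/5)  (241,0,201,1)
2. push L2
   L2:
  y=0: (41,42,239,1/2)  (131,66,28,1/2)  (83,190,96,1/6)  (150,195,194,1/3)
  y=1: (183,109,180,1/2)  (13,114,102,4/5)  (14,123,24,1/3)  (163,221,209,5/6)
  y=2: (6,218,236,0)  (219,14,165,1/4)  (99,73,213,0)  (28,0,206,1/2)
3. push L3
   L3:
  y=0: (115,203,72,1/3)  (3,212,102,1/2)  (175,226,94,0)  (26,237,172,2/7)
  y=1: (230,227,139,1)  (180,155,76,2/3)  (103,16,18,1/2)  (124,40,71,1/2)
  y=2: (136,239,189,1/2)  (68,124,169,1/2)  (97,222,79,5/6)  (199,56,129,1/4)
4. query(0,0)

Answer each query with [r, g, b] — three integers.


at x=0,y=0 over L1,L2,L3:
L1 α=4/7: [128, 520/7, 424/7]
L2 α=1/2: [169/2, 407/7, 2097/14]
L3 α=1/3: [284/3, 745/7, 867/7]
→ [95, 106, 124]


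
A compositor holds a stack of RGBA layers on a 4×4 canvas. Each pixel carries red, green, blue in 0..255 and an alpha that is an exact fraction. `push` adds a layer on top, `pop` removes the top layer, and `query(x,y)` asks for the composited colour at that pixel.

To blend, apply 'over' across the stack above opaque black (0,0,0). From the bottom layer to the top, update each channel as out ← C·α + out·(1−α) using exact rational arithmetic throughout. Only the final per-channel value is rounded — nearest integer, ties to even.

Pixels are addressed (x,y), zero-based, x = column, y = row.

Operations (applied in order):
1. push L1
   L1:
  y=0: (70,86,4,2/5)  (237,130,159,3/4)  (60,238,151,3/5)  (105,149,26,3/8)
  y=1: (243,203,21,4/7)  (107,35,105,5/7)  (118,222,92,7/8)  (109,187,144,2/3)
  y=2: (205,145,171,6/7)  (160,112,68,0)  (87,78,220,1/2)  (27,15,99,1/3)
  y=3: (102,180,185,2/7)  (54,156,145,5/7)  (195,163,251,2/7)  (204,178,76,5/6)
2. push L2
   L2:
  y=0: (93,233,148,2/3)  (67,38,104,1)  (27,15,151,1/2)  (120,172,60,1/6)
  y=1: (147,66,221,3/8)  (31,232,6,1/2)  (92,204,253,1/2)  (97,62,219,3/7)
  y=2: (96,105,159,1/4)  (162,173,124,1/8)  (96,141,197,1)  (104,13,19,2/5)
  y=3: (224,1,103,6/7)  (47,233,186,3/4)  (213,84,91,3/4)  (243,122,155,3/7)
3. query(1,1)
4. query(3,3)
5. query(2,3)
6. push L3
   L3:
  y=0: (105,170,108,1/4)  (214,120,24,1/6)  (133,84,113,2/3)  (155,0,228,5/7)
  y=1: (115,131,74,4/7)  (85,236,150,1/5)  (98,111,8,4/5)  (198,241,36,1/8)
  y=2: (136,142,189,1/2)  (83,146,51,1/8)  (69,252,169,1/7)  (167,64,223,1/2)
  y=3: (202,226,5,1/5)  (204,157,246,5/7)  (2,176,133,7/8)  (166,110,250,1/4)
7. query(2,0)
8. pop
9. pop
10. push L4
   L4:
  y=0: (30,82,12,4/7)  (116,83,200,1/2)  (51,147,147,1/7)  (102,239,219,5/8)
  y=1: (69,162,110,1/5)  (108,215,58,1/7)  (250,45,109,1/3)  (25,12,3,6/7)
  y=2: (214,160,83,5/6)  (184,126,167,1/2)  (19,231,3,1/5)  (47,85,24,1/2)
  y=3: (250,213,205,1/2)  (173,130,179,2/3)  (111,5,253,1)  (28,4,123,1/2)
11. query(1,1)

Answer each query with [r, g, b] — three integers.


(1,1) stack=L1,L2; from [0,0,0]:
after L1 α=5/7: [535/7, 25, 75]
after L2 α=1/2: [376/7, 257/2, 81/2]
→ [54, 128, 40]

(3,3) stack=L1,L2; from [0,0,0]:
L1 α=5/6: [170, 445/3, 190/3]
L2 α=3/7: [1409/7, 2878/21, 2155/21]
= [201, 137, 103]

(2,3) stack=L1,L2; from [0,0,0]:
+L1 (α=2/7) → [390/7, 326/7, 502/7]
+L2 (α=3/4) → [4863/28, 1045/14, 2413/28]
rounded: [174, 75, 86]

at x=2,y=0 over L1,L2,L3:
L1 α=3/5: [36, 714/5, 453/5]
L2 α=1/2: [63/2, 789/10, 604/5]
L3 α=2/3: [595/6, 823/10, 578/5]
→ [99, 82, 116]

query (1,1) [L1,L4] — begin 0,0,0
after L1 α=5/7: [535/7, 25, 75]
after L4 α=1/7: [3966/49, 365/7, 508/7]
rounded: [81, 52, 73]


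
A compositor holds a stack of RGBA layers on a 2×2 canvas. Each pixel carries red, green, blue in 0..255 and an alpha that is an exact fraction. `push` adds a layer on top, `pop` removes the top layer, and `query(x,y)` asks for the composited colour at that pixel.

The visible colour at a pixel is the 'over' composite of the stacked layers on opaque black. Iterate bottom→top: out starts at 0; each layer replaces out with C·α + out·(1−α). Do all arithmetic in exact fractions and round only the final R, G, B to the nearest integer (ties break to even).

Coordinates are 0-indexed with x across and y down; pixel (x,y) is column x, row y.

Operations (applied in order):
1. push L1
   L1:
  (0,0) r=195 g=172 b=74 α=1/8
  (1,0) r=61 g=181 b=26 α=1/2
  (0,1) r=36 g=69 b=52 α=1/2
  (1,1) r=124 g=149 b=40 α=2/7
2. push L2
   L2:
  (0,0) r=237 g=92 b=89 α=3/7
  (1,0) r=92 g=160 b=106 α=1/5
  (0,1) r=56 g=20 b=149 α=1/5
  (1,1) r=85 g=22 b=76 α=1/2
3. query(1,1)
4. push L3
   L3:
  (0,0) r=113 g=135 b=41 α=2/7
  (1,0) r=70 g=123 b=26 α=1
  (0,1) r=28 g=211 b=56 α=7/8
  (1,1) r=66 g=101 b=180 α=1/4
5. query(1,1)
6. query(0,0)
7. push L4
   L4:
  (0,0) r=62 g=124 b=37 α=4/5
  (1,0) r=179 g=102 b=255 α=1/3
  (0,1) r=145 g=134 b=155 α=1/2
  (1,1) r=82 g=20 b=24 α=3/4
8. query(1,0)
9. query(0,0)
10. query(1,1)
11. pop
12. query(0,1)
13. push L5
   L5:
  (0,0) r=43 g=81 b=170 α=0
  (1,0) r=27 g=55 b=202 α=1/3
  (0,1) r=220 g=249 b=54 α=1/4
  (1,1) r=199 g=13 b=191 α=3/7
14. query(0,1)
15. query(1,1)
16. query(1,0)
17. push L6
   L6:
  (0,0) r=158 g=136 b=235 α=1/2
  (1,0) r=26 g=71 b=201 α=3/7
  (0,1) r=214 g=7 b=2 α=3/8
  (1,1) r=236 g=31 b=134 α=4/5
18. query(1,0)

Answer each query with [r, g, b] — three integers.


query (1,1) [L1,L2] — begin 0,0,0
after L1 α=2/7: [248/7, 298/7, 80/7]
after L2 α=1/2: [843/14, 226/7, 306/7]
= [60, 32, 44]

(1,1) stack=L1,L2,L3; from [0,0,0]:
+L1 (α=2/7) → [248/7, 298/7, 80/7]
+L2 (α=1/2) → [843/14, 226/7, 306/7]
+L3 (α=1/4) → [3453/56, 1385/28, 1089/14]
= [62, 49, 78]

at x=0,y=0 over L1,L2,L3:
+L1 (α=1/8) → [195/8, 43/2, 37/4]
+L2 (α=3/7) → [231/2, 362/7, 304/7]
+L3 (α=2/7) → [1607/14, 3700/49, 2094/49]
rounded: [115, 76, 43]

(1,0) stack=L1,L2,L3,L4; from [0,0,0]:
L1 α=1/2: [61/2, 181/2, 13]
L2 α=1/5: [214/5, 522/5, 158/5]
L3 α=1: [70, 123, 26]
L4 α=1/3: [319/3, 116, 307/3]
= [106, 116, 102]

at x=0,y=0 over L1,L2,L3,L4:
L1 α=1/8: [195/8, 43/2, 37/4]
L2 α=3/7: [231/2, 362/7, 304/7]
L3 α=2/7: [1607/14, 3700/49, 2094/49]
L4 α=4/5: [5079/70, 28004/245, 9346/245]
= [73, 114, 38]

at x=1,y=1 over L1,L2,L3,L4:
+L1 (α=2/7) → [248/7, 298/7, 80/7]
+L2 (α=1/2) → [843/14, 226/7, 306/7]
+L3 (α=1/4) → [3453/56, 1385/28, 1089/14]
+L4 (α=3/4) → [17229/224, 3065/112, 2097/56]
→ [77, 27, 37]

(0,1) stack=L1,L2,L3; from [0,0,0]:
after L1 α=1/2: [18, 69/2, 26]
after L2 α=1/5: [128/5, 158/5, 253/5]
after L3 α=7/8: [277/10, 7543/40, 2213/40]
= [28, 189, 55]

at x=0,y=1 over L1,L2,L3,L5:
L1 α=1/2: [18, 69/2, 26]
L2 α=1/5: [128/5, 158/5, 253/5]
L3 α=7/8: [277/10, 7543/40, 2213/40]
L5 α=1/4: [3031/40, 32589/160, 8799/160]
→ [76, 204, 55]

(1,1) stack=L1,L2,L3,L5; from [0,0,0]:
+L1 (α=2/7) → [248/7, 298/7, 80/7]
+L2 (α=1/2) → [843/14, 226/7, 306/7]
+L3 (α=1/4) → [3453/56, 1385/28, 1089/14]
+L5 (α=3/7) → [11811/98, 1658/49, 6189/49]
= [121, 34, 126]

at x=1,y=0 over L1,L2,L3,L5:
+L1 (α=1/2) → [61/2, 181/2, 13]
+L2 (α=1/5) → [214/5, 522/5, 158/5]
+L3 (α=1) → [70, 123, 26]
+L5 (α=1/3) → [167/3, 301/3, 254/3]
= [56, 100, 85]

(1,0) stack=L1,L2,L3,L5,L6; from [0,0,0]:
+L1 (α=1/2) → [61/2, 181/2, 13]
+L2 (α=1/5) → [214/5, 522/5, 158/5]
+L3 (α=1) → [70, 123, 26]
+L5 (α=1/3) → [167/3, 301/3, 254/3]
+L6 (α=3/7) → [902/21, 1843/21, 2825/21]
→ [43, 88, 135]


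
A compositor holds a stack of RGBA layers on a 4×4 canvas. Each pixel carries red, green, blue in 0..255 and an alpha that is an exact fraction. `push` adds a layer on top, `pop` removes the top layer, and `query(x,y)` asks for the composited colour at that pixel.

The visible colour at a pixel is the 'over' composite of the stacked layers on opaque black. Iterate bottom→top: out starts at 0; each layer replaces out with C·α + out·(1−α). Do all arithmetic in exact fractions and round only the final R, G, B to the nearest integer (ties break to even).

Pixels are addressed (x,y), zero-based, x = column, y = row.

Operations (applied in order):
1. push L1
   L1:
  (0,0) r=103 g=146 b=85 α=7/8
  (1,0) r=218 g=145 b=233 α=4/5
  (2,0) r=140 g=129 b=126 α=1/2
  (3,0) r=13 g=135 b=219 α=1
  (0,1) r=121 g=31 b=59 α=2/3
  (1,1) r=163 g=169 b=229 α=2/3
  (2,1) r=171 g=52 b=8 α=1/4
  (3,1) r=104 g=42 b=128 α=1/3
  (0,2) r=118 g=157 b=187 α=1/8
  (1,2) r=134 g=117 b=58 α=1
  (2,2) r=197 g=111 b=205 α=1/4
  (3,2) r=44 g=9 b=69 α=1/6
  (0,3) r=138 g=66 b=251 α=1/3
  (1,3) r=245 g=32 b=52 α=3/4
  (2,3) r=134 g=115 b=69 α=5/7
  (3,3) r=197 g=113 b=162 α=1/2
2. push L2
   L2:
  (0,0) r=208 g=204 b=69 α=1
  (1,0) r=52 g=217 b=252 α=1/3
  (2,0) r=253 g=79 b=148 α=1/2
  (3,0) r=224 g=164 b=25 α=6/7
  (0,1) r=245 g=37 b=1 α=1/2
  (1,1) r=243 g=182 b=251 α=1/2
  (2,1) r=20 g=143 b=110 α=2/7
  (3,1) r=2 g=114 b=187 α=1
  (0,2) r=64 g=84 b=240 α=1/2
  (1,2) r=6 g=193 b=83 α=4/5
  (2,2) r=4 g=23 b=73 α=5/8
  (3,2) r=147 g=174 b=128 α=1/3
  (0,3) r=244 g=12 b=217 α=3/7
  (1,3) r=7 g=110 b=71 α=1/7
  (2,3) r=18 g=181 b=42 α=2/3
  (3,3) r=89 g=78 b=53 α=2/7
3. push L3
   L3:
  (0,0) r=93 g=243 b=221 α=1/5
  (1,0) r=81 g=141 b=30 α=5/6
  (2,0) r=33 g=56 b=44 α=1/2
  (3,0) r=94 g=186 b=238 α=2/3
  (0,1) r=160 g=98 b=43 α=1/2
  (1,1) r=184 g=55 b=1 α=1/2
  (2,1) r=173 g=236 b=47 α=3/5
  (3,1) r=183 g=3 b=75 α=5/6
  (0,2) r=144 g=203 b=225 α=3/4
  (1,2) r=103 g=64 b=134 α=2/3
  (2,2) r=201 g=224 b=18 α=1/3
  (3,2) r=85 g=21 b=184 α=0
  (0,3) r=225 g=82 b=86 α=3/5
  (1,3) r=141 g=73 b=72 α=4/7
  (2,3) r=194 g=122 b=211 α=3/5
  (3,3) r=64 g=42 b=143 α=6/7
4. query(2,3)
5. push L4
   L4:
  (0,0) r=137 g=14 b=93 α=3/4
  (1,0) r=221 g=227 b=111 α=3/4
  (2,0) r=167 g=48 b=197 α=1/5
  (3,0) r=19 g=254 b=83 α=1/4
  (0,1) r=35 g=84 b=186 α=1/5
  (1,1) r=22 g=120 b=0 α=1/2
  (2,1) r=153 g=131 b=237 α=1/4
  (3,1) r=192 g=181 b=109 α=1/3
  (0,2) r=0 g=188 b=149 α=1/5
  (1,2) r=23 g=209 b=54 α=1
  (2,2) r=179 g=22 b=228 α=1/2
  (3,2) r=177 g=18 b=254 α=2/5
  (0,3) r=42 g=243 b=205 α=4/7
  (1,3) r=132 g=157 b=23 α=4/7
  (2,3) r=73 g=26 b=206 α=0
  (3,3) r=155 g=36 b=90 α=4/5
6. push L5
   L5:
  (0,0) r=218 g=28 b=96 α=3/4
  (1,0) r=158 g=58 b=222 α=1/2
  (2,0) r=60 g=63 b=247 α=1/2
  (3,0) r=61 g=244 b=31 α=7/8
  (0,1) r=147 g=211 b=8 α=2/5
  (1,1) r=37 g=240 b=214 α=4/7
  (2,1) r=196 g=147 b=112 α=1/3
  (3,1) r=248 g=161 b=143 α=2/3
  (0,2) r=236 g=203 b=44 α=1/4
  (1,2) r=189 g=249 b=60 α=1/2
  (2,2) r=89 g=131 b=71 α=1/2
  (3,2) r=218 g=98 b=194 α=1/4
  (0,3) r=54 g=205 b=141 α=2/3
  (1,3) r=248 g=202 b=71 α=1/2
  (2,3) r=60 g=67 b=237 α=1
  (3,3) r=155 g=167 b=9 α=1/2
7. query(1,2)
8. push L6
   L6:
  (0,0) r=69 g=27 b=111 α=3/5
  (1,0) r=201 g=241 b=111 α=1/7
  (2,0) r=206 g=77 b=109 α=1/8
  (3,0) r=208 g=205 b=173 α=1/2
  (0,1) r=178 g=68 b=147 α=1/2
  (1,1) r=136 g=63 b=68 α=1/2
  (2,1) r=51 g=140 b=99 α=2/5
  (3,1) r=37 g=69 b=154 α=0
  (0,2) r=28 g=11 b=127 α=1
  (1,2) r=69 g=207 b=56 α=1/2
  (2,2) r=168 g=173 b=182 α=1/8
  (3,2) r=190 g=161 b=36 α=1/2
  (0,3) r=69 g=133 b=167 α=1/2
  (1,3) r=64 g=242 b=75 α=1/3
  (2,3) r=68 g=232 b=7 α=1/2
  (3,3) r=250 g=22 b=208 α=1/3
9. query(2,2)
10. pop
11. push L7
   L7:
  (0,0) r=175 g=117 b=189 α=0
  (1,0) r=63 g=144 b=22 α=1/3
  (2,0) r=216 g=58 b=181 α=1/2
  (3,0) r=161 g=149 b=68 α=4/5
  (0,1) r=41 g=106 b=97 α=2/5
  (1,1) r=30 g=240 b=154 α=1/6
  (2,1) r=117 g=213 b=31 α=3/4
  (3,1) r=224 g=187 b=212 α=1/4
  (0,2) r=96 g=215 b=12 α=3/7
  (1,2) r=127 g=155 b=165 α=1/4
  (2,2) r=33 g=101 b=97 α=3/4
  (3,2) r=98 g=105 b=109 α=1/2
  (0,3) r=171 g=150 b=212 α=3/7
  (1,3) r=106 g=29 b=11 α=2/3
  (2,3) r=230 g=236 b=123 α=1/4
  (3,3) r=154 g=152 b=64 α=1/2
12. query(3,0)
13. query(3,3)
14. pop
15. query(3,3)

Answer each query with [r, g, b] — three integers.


(2,3) stack=L1,L2,L3; from [0,0,0]:
+L1 (α=5/7) → [670/7, 575/7, 345/7]
+L2 (α=2/3) → [922/21, 3109/21, 311/7]
+L3 (α=3/5) → [14066/105, 13904/105, 5053/35]
→ [134, 132, 144]

at x=1,y=2 over L1,L2,L3,L4,L5:
after L1 α=1: [134, 117, 58]
after L2 α=4/5: [158/5, 889/5, 78]
after L3 α=2/3: [396/5, 1529/15, 346/3]
after L4 α=1: [23, 209, 54]
after L5 α=1/2: [106, 229, 57]
→ [106, 229, 57]

at x=2,y=2 over L1,L2,L3,L4,L5,L6:
after L1 α=1/4: [197/4, 111/4, 205/4]
after L2 α=5/8: [671/32, 793/32, 2075/32]
after L3 α=1/3: [3887/48, 1459/16, 2363/48]
after L4 α=1/2: [12479/96, 1811/32, 13307/96]
after L5 α=1/2: [21023/192, 6003/64, 20123/192]
after L6 α=1/8: [179417/1536, 53093/512, 175805/1536]
→ [117, 104, 114]

query (3,0) [L1,L2,L3,L4,L5,L7] — begin 0,0,0
+L1 (α=1) → [13, 135, 219]
+L2 (α=6/7) → [1357/7, 1119/7, 369/7]
+L3 (α=2/3) → [891/7, 1241/7, 3701/21]
+L4 (α=1/4) → [1403/14, 5501/28, 2141/14]
+L5 (α=7/8) → [7381/112, 53325/224, 5179/112]
+L7 (α=4/5) → [79509/560, 186829/1120, 35643/560]
= [142, 167, 64]

(3,3) stack=L1,L2,L3,L4,L5,L7; from [0,0,0]:
after L1 α=1/2: [197/2, 113/2, 81]
after L2 α=2/7: [1341/14, 877/14, 73]
after L3 α=6/7: [6717/98, 4405/98, 133]
after L4 α=4/5: [67477/490, 18517/490, 493/5]
after L5 α=1/2: [143427/980, 100347/980, 269/5]
after L7 α=1/2: [294347/1960, 249307/1960, 589/10]
→ [150, 127, 59]

query (3,3) [L1,L2,L3,L4,L5] — begin 0,0,0
after L1 α=1/2: [197/2, 113/2, 81]
after L2 α=2/7: [1341/14, 877/14, 73]
after L3 α=6/7: [6717/98, 4405/98, 133]
after L4 α=4/5: [67477/490, 18517/490, 493/5]
after L5 α=1/2: [143427/980, 100347/980, 269/5]
= [146, 102, 54]


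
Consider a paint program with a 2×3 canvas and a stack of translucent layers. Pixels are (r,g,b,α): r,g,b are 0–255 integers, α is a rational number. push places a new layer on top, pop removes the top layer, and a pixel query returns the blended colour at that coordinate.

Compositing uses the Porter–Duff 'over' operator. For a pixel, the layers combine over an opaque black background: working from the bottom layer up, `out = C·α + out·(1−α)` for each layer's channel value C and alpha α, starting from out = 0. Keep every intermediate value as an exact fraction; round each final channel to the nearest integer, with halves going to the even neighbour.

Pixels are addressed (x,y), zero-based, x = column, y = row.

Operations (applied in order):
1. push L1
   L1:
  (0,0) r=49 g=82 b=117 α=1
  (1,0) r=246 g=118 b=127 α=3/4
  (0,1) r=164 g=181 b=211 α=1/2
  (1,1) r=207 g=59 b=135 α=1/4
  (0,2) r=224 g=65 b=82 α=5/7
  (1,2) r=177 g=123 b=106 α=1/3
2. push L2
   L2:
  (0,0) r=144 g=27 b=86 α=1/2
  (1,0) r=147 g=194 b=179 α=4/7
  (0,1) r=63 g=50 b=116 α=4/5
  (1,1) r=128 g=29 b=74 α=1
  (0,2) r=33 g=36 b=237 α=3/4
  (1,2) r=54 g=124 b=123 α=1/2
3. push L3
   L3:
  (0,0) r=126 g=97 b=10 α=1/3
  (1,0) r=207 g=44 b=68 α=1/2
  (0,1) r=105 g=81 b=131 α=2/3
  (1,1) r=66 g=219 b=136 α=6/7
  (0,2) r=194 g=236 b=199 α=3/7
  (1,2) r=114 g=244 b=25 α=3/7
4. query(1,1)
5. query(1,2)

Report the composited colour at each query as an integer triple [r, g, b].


query (1,1) [L1,L2,L3] — begin 0,0,0
after L1 α=1/4: [207/4, 59/4, 135/4]
after L2 α=1: [128, 29, 74]
after L3 α=6/7: [524/7, 1343/7, 890/7]
= [75, 192, 127]

(1,2) stack=L1,L2,L3; from [0,0,0]:
after L1 α=1/3: [59, 41, 106/3]
after L2 α=1/2: [113/2, 165/2, 475/6]
after L3 α=3/7: [568/7, 1062/7, 1175/21]
= [81, 152, 56]


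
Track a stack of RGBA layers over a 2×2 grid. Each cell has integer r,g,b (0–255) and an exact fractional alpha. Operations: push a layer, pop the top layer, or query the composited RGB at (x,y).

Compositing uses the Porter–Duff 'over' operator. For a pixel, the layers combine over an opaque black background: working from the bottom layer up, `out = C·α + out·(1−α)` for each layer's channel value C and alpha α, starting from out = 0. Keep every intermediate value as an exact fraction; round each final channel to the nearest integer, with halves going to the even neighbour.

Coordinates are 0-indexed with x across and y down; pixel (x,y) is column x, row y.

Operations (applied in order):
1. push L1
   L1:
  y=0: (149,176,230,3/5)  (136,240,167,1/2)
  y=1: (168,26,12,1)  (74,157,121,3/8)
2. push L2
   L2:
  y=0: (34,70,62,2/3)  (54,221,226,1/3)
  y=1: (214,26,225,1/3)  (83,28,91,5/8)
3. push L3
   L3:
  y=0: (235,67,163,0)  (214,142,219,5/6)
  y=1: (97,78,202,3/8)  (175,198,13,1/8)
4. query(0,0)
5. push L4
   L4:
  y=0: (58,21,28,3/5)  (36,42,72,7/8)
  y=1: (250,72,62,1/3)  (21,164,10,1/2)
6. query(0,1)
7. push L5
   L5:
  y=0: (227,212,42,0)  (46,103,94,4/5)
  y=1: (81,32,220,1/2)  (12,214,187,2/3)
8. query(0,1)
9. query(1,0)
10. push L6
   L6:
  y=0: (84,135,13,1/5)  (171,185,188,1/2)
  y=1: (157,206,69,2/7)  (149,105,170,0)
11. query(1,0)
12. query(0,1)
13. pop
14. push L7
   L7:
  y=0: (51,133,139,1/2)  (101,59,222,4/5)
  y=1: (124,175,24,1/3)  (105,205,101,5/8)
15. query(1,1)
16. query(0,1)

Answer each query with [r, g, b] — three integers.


query (0,0) [L1,L2,L3] — begin 0,0,0
after L1 α=3/5: [447/5, 528/5, 138]
after L2 α=2/3: [787/15, 1228/15, 262/3]
after L3 α=0: [787/15, 1228/15, 262/3]
rounded: [52, 82, 87]

(0,1) stack=L1,L2,L3,L4; from [0,0,0]:
after L1 α=1: [168, 26, 12]
after L2 α=1/3: [550/3, 26, 83]
after L3 α=3/8: [3623/24, 91/2, 1021/8]
after L4 α=1/3: [6623/36, 163/3, 423/4]
→ [184, 54, 106]

query (0,1) [L1,L2,L3,L4,L5] — begin 0,0,0
L1 α=1: [168, 26, 12]
L2 α=1/3: [550/3, 26, 83]
L3 α=3/8: [3623/24, 91/2, 1021/8]
L4 α=1/3: [6623/36, 163/3, 423/4]
L5 α=1/2: [9539/72, 259/6, 1303/8]
→ [132, 43, 163]

query (1,0) [L1,L2,L3,L4,L5] — begin 0,0,0
after L1 α=1/2: [68, 120, 167/2]
after L2 α=1/3: [190/3, 461/3, 131]
after L3 α=5/6: [1700/9, 2591/18, 613/3]
after L4 α=7/8: [496/9, 7883/144, 2125/24]
after L5 α=4/5: [2152/45, 67211/720, 11149/120]
= [48, 93, 93]

query (1,0) [L1,L2,L3,L4,L5,L6] — begin 0,0,0
L1 α=1/2: [68, 120, 167/2]
L2 α=1/3: [190/3, 461/3, 131]
L3 α=5/6: [1700/9, 2591/18, 613/3]
L4 α=7/8: [496/9, 7883/144, 2125/24]
L5 α=4/5: [2152/45, 67211/720, 11149/120]
L6 α=1/2: [9847/90, 200411/1440, 33709/240]
= [109, 139, 140]

at x=0,y=1 over L1,L2,L3,L4,L5,L6:
after L1 α=1: [168, 26, 12]
after L2 α=1/3: [550/3, 26, 83]
after L3 α=3/8: [3623/24, 91/2, 1021/8]
after L4 α=1/3: [6623/36, 163/3, 423/4]
after L5 α=1/2: [9539/72, 259/6, 1303/8]
after L6 α=2/7: [70303/504, 3767/42, 7619/56]
= [139, 90, 136]

(1,1) stack=L1,L2,L3,L4,L5,L7; from [0,0,0]:
L1 α=3/8: [111/4, 471/8, 363/8]
L2 α=5/8: [1993/32, 2533/64, 4729/64]
L3 α=1/8: [19551/256, 30403/512, 33935/512]
L4 α=1/2: [24927/512, 114371/1024, 39055/1024]
L5 α=2/3: [12405/512, 552643/3072, 140677/1024]
L7 α=5/8: [306015/4096, 1602243/8192, 939151/8192]
→ [75, 196, 115]

query (0,1) [L1,L2,L3,L4,L5,L7] — begin 0,0,0
after L1 α=1: [168, 26, 12]
after L2 α=1/3: [550/3, 26, 83]
after L3 α=3/8: [3623/24, 91/2, 1021/8]
after L4 α=1/3: [6623/36, 163/3, 423/4]
after L5 α=1/2: [9539/72, 259/6, 1303/8]
after L7 α=1/3: [14003/108, 784/9, 1399/12]
→ [130, 87, 117]
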